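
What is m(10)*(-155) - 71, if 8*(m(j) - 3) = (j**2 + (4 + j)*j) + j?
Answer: -21519/4 ≈ -5379.8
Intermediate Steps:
m(j) = 3 + j/8 + j**2/8 + j*(4 + j)/8 (m(j) = 3 + ((j**2 + (4 + j)*j) + j)/8 = 3 + ((j**2 + j*(4 + j)) + j)/8 = 3 + (j + j**2 + j*(4 + j))/8 = 3 + (j/8 + j**2/8 + j*(4 + j)/8) = 3 + j/8 + j**2/8 + j*(4 + j)/8)
m(10)*(-155) - 71 = (3 + (1/4)*10**2 + (5/8)*10)*(-155) - 71 = (3 + (1/4)*100 + 25/4)*(-155) - 71 = (3 + 25 + 25/4)*(-155) - 71 = (137/4)*(-155) - 71 = -21235/4 - 71 = -21519/4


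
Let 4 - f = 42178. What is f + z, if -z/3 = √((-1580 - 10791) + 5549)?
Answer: -42174 - 9*I*√758 ≈ -42174.0 - 247.79*I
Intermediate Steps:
f = -42174 (f = 4 - 1*42178 = 4 - 42178 = -42174)
z = -9*I*√758 (z = -3*√((-1580 - 10791) + 5549) = -3*√(-12371 + 5549) = -9*I*√758 ≈ -247.79*I)
f + z = -42174 - 9*I*√758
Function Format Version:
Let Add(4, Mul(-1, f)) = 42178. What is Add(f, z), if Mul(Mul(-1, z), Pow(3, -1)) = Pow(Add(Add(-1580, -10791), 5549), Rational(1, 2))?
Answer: Add(-42174, Mul(-9, I, Pow(758, Rational(1, 2)))) ≈ Add(-42174., Mul(-247.79, I))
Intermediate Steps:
f = -42174 (f = Add(4, Mul(-1, 42178)) = Add(4, -42178) = -42174)
z = Mul(-9, I, Pow(758, Rational(1, 2))) (z = Mul(-3, Pow(Add(Add(-1580, -10791), 5549), Rational(1, 2))) = Mul(-3, Pow(Add(-12371, 5549), Rational(1, 2))) = Mul(-3, Pow(-6822, Rational(1, 2))) = Mul(-3, Mul(3, I, Pow(758, Rational(1, 2)))) = Mul(-9, I, Pow(758, Rational(1, 2))) ≈ Mul(-247.79, I))
Add(f, z) = Add(-42174, Mul(-9, I, Pow(758, Rational(1, 2))))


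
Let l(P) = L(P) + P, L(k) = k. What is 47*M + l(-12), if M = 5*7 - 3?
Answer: 1480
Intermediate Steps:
M = 32 (M = 35 - 3 = 32)
l(P) = 2*P (l(P) = P + P = 2*P)
47*M + l(-12) = 47*32 + 2*(-12) = 1504 - 24 = 1480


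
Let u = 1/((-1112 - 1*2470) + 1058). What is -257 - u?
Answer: -648667/2524 ≈ -257.00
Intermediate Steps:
u = -1/2524 (u = 1/((-1112 - 2470) + 1058) = 1/(-3582 + 1058) = 1/(-2524) = -1/2524 ≈ -0.00039620)
-257 - u = -257 - 1*(-1/2524) = -257 + 1/2524 = -648667/2524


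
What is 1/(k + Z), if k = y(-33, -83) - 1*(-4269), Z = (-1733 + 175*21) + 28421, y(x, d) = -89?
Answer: 1/34543 ≈ 2.8949e-5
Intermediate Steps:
Z = 30363 (Z = (-1733 + 3675) + 28421 = 1942 + 28421 = 30363)
k = 4180 (k = -89 - 1*(-4269) = -89 + 4269 = 4180)
1/(k + Z) = 1/(4180 + 30363) = 1/34543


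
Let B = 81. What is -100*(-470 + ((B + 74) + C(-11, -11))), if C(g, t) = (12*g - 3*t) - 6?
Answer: 42000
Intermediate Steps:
C(g, t) = -6 - 3*t + 12*g (C(g, t) = (-3*t + 12*g) - 6 = -6 - 3*t + 12*g)
-100*(-470 + ((B + 74) + C(-11, -11))) = -100*(-470 + ((81 + 74) + (-6 - 3*(-11) + 12*(-11)))) = -100*(-470 + (155 + (-6 + 33 - 132))) = -100*(-470 + (155 - 105)) = -100*(-470 + 50) = -100*(-420) = 42000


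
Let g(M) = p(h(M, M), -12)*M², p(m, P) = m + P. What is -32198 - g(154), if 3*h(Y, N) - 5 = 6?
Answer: 496306/3 ≈ 1.6544e+5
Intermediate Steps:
h(Y, N) = 11/3 (h(Y, N) = 5/3 + (⅓)*6 = 5/3 + 2 = 11/3)
p(m, P) = P + m
g(M) = -25*M²/3 (g(M) = (-12 + 11/3)*M² = -25*M²/3)
-32198 - g(154) = -32198 - (-25)*154²/3 = -32198 - (-25)*23716/3 = -32198 - 1*(-592900/3) = -32198 + 592900/3 = 496306/3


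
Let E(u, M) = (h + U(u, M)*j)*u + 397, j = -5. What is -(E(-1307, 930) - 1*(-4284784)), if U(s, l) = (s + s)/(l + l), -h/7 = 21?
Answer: -831071411/186 ≈ -4.4681e+6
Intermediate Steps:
h = -147 (h = -7*21 = -147)
U(s, l) = s/l (U(s, l) = (2*s)/((2*l)) = (2*s)*(1/(2*l)) = s/l)
E(u, M) = 397 + u*(-147 - 5*u/M) (E(u, M) = (-147 + (u/M)*(-5))*u + 397 = (-147 - 5*u/M)*u + 397 = u*(-147 - 5*u/M) + 397 = 397 + u*(-147 - 5*u/M))
-(E(-1307, 930) - 1*(-4284784)) = -((397 - 147*(-1307) - 5*(-1307)²/930) - 1*(-4284784)) = -((397 + 192129 - 5*1/930*1708249) + 4284784) = -((397 + 192129 - 1708249/186) + 4284784) = -(34101587/186 + 4284784) = -1*831071411/186 = -831071411/186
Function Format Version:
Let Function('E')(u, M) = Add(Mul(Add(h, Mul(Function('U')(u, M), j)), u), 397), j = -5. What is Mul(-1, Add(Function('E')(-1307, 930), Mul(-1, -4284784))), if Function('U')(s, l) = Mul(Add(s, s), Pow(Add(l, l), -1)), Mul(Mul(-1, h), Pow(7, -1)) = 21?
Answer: Rational(-831071411, 186) ≈ -4.4681e+6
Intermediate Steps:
h = -147 (h = Mul(-7, 21) = -147)
Function('U')(s, l) = Mul(s, Pow(l, -1)) (Function('U')(s, l) = Mul(Mul(2, s), Pow(Mul(2, l), -1)) = Mul(Mul(2, s), Mul(Rational(1, 2), Pow(l, -1))) = Mul(s, Pow(l, -1)))
Function('E')(u, M) = Add(397, Mul(u, Add(-147, Mul(-5, u, Pow(M, -1))))) (Function('E')(u, M) = Add(Mul(Add(-147, Mul(Mul(u, Pow(M, -1)), -5)), u), 397) = Add(Mul(Add(-147, Mul(-5, u, Pow(M, -1))), u), 397) = Add(Mul(u, Add(-147, Mul(-5, u, Pow(M, -1)))), 397) = Add(397, Mul(u, Add(-147, Mul(-5, u, Pow(M, -1))))))
Mul(-1, Add(Function('E')(-1307, 930), Mul(-1, -4284784))) = Mul(-1, Add(Add(397, Mul(-147, -1307), Mul(-5, Pow(930, -1), Pow(-1307, 2))), Mul(-1, -4284784))) = Mul(-1, Add(Add(397, 192129, Mul(-5, Rational(1, 930), 1708249)), 4284784)) = Mul(-1, Add(Add(397, 192129, Rational(-1708249, 186)), 4284784)) = Mul(-1, Add(Rational(34101587, 186), 4284784)) = Mul(-1, Rational(831071411, 186)) = Rational(-831071411, 186)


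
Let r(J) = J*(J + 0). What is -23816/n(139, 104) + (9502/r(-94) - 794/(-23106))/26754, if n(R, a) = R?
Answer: -32522050819234045/189812149742124 ≈ -171.34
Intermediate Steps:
r(J) = J² (r(J) = J*J = J²)
-23816/n(139, 104) + (9502/r(-94) - 794/(-23106))/26754 = -23816/139 + (9502/((-94)²) - 794/(-23106))/26754 = -23816*1/139 + (9502/8836 - 794*(-1/23106))*(1/26754) = -23816/139 + (9502*(1/8836) + 397/11553)*(1/26754) = -23816/139 + (4751/4418 + 397/11553)*(1/26754) = -23816/139 + (56642249/51041154)*(1/26754) = -23816/139 + 56642249/1365555034116 = -32522050819234045/189812149742124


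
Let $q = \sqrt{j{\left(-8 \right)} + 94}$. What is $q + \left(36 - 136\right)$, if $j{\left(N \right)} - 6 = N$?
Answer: $-100 + 2 \sqrt{23} \approx -90.408$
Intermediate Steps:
$j{\left(N \right)} = 6 + N$
$q = 2 \sqrt{23}$ ($q = \sqrt{\left(6 - 8\right) + 94} = \sqrt{-2 + 94} = \sqrt{92} = 2 \sqrt{23} \approx 9.5917$)
$q + \left(36 - 136\right) = 2 \sqrt{23} + \left(36 - 136\right) = 2 \sqrt{23} - 100 = -100 + 2 \sqrt{23}$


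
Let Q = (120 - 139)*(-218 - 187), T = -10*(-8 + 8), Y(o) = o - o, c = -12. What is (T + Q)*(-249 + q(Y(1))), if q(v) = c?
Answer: -2008395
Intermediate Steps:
Y(o) = 0
q(v) = -12
T = 0 (T = -10*0 = 0)
Q = 7695 (Q = -19*(-405) = 7695)
(T + Q)*(-249 + q(Y(1))) = (0 + 7695)*(-249 - 12) = 7695*(-261) = -2008395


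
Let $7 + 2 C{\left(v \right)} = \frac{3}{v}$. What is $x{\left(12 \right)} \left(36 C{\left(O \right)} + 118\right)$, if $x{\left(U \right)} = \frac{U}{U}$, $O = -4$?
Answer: $- \frac{43}{2} \approx -21.5$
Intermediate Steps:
$x{\left(U \right)} = 1$
$C{\left(v \right)} = - \frac{7}{2} + \frac{3}{2 v}$ ($C{\left(v \right)} = - \frac{7}{2} + \frac{3 \frac{1}{v}}{2} = - \frac{7}{2} + \frac{3}{2 v}$)
$x{\left(12 \right)} \left(36 C{\left(O \right)} + 118\right) = 1 \left(36 \frac{3 - -28}{2 \left(-4\right)} + 118\right) = 1 \left(36 \cdot \frac{1}{2} \left(- \frac{1}{4}\right) \left(3 + 28\right) + 118\right) = 1 \left(36 \cdot \frac{1}{2} \left(- \frac{1}{4}\right) 31 + 118\right) = 1 \left(36 \left(- \frac{31}{8}\right) + 118\right) = 1 \left(- \frac{279}{2} + 118\right) = 1 \left(- \frac{43}{2}\right) = - \frac{43}{2}$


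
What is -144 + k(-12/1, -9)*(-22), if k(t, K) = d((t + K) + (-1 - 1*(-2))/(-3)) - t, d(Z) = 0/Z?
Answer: -408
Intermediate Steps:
d(Z) = 0
k(t, K) = -t (k(t, K) = 0 - t = -t)
-144 + k(-12/1, -9)*(-22) = -144 - (-12)/1*(-22) = -144 - (-12)*(-22) = -144 - 1*(-12)*(-22) = -144 + 12*(-22) = -144 - 264 = -408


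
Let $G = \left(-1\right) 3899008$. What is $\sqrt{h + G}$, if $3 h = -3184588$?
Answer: $\frac{2 i \sqrt{11161209}}{3} \approx 2227.2 i$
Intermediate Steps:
$h = - \frac{3184588}{3}$ ($h = \frac{1}{3} \left(-3184588\right) = - \frac{3184588}{3} \approx -1.0615 \cdot 10^{6}$)
$G = -3899008$
$\sqrt{h + G} = \sqrt{- \frac{3184588}{3} - 3899008} = \sqrt{- \frac{14881612}{3}} = \frac{2 i \sqrt{11161209}}{3}$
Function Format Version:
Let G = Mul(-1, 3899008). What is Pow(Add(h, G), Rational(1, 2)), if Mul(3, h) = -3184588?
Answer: Mul(Rational(2, 3), I, Pow(11161209, Rational(1, 2))) ≈ Mul(2227.2, I)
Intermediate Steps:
h = Rational(-3184588, 3) (h = Mul(Rational(1, 3), -3184588) = Rational(-3184588, 3) ≈ -1.0615e+6)
G = -3899008
Pow(Add(h, G), Rational(1, 2)) = Pow(Add(Rational(-3184588, 3), -3899008), Rational(1, 2)) = Pow(Rational(-14881612, 3), Rational(1, 2)) = Mul(Rational(2, 3), I, Pow(11161209, Rational(1, 2)))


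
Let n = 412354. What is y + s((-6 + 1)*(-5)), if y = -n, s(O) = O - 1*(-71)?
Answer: -412258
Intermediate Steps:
s(O) = 71 + O (s(O) = O + 71 = 71 + O)
y = -412354 (y = -1*412354 = -412354)
y + s((-6 + 1)*(-5)) = -412354 + (71 + (-6 + 1)*(-5)) = -412354 + (71 - 5*(-5)) = -412354 + (71 + 25) = -412354 + 96 = -412258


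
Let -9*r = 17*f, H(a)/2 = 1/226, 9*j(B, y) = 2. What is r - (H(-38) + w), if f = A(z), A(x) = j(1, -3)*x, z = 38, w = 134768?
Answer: -1233677581/9153 ≈ -1.3478e+5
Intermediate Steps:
j(B, y) = 2/9 (j(B, y) = (⅑)*2 = 2/9)
A(x) = 2*x/9
f = 76/9 (f = (2/9)*38 = 76/9 ≈ 8.4444)
H(a) = 1/113 (H(a) = 2/226 = 2*(1/226) = 1/113)
r = -1292/81 (r = -17*76/(9*9) = -⅑*1292/9 = -1292/81 ≈ -15.951)
r - (H(-38) + w) = -1292/81 - (1/113 + 134768) = -1292/81 - 1*15228785/113 = -1292/81 - 15228785/113 = -1233677581/9153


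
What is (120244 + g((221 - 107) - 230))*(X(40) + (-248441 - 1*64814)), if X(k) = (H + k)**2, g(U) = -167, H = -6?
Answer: -37475911623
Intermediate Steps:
X(k) = (-6 + k)**2
(120244 + g((221 - 107) - 230))*(X(40) + (-248441 - 1*64814)) = (120244 - 167)*((-6 + 40)**2 + (-248441 - 1*64814)) = 120077*(34**2 + (-248441 - 64814)) = 120077*(1156 - 313255) = 120077*(-312099) = -37475911623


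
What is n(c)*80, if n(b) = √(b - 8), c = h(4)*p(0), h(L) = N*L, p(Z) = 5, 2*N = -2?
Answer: 160*I*√7 ≈ 423.32*I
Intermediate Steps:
N = -1 (N = (½)*(-2) = -1)
h(L) = -L
c = -20 (c = -1*4*5 = -4*5 = -20)
n(b) = √(-8 + b)
n(c)*80 = √(-8 - 20)*80 = √(-28)*80 = (2*I*√7)*80 = 160*I*√7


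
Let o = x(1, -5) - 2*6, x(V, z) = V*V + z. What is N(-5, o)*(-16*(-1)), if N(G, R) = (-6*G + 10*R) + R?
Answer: -2336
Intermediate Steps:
x(V, z) = z + V² (x(V, z) = V² + z = z + V²)
o = -16 (o = (-5 + 1²) - 2*6 = (-5 + 1) - 12 = -4 - 12 = -16)
N(G, R) = -6*G + 11*R
N(-5, o)*(-16*(-1)) = (-6*(-5) + 11*(-16))*(-16*(-1)) = (30 - 176)*16 = -146*16 = -2336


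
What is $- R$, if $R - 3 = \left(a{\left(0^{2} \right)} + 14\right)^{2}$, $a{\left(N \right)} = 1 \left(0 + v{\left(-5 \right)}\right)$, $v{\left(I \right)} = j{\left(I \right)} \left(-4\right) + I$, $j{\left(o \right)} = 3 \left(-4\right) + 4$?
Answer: $-1684$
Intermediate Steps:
$j{\left(o \right)} = -8$ ($j{\left(o \right)} = -12 + 4 = -8$)
$v{\left(I \right)} = 32 + I$ ($v{\left(I \right)} = \left(-8\right) \left(-4\right) + I = 32 + I$)
$a{\left(N \right)} = 27$ ($a{\left(N \right)} = 1 \left(0 + \left(32 - 5\right)\right) = 1 \left(0 + 27\right) = 1 \cdot 27 = 27$)
$R = 1684$ ($R = 3 + \left(27 + 14\right)^{2} = 3 + 41^{2} = 3 + 1681 = 1684$)
$- R = \left(-1\right) 1684 = -1684$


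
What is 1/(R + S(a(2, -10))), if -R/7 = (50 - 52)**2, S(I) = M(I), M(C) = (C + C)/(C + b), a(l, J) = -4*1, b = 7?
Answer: -3/92 ≈ -0.032609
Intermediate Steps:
a(l, J) = -4
M(C) = 2*C/(7 + C) (M(C) = (C + C)/(C + 7) = (2*C)/(7 + C) = 2*C/(7 + C))
S(I) = 2*I/(7 + I)
R = -28 (R = -7*(50 - 52)**2 = -7*(-2)**2 = -7*4 = -28)
1/(R + S(a(2, -10))) = 1/(-28 + 2*(-4)/(7 - 4)) = 1/(-28 + 2*(-4)/3) = 1/(-28 + 2*(-4)*(1/3)) = 1/(-28 - 8/3) = 1/(-92/3) = -3/92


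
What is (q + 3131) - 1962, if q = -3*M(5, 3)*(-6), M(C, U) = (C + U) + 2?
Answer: 1349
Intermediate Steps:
M(C, U) = 2 + C + U
q = 180 (q = -3*(2 + 5 + 3)*(-6) = -3*10*(-6) = -30*(-6) = 180)
(q + 3131) - 1962 = (180 + 3131) - 1962 = 3311 - 1962 = 1349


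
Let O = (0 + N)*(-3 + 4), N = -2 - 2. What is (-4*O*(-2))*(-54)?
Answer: 1728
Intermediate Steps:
N = -4
O = -4 (O = (0 - 4)*(-3 + 4) = -4*1 = -4)
(-4*O*(-2))*(-54) = (-4*(-4)*(-2))*(-54) = (16*(-2))*(-54) = -32*(-54) = 1728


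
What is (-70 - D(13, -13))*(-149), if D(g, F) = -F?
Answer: 12367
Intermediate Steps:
(-70 - D(13, -13))*(-149) = (-70 - (-1)*(-13))*(-149) = (-70 - 1*13)*(-149) = (-70 - 13)*(-149) = -83*(-149) = 12367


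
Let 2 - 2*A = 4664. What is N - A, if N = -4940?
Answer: -2609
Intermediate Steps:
A = -2331 (A = 1 - 1/2*4664 = 1 - 2332 = -2331)
N - A = -4940 - 1*(-2331) = -4940 + 2331 = -2609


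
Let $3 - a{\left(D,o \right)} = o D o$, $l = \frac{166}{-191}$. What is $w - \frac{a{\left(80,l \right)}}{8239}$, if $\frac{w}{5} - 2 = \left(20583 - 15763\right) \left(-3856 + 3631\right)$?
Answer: $- \frac{232831618201839}{42938137} \approx -5.4225 \cdot 10^{6}$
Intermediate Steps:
$l = - \frac{166}{191}$ ($l = 166 \left(- \frac{1}{191}\right) = - \frac{166}{191} \approx -0.86911$)
$a{\left(D,o \right)} = 3 - D o^{2}$ ($a{\left(D,o \right)} = 3 - o D o = 3 - D o o = 3 - D o^{2}$)
$w = -5422490$ ($w = 10 + 5 \left(20583 - 15763\right) \left(-3856 + 3631\right) = 10 + 5 \cdot 4820 \left(-225\right) = 10 + 5 \left(-1084500\right) = 10 - 5422500 = -5422490$)
$w - \frac{a{\left(80,l \right)}}{8239} = -5422490 - \frac{3 - 80 \left(- \frac{166}{191}\right)^{2}}{8239} = -5422490 - \left(3 - 80 \cdot \frac{27556}{36481}\right) \frac{1}{8239} = -5422490 - \left(3 - \frac{2204480}{36481}\right) \frac{1}{8239} = -5422490 - \left(- \frac{2095037}{36481}\right) \frac{1}{8239} = -5422490 - - \frac{299291}{42938137} = -5422490 + \frac{299291}{42938137} = - \frac{232831618201839}{42938137}$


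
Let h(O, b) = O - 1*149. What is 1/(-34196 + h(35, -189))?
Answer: -1/34310 ≈ -2.9146e-5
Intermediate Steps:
h(O, b) = -149 + O (h(O, b) = O - 149 = -149 + O)
1/(-34196 + h(35, -189)) = 1/(-34196 + (-149 + 35)) = 1/(-34196 - 114) = 1/(-34310) = -1/34310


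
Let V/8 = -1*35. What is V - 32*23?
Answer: -1016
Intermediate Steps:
V = -280 (V = 8*(-1*35) = 8*(-35) = -280)
V - 32*23 = -280 - 32*23 = -280 - 736 = -1016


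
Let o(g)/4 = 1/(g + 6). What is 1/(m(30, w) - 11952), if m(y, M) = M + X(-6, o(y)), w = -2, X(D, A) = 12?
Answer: -1/11942 ≈ -8.3738e-5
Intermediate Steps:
o(g) = 4/(6 + g) (o(g) = 4/(g + 6) = 4/(6 + g))
m(y, M) = 12 + M (m(y, M) = M + 12 = 12 + M)
1/(m(30, w) - 11952) = 1/((12 - 2) - 11952) = 1/(10 - 11952) = 1/(-11942) = -1/11942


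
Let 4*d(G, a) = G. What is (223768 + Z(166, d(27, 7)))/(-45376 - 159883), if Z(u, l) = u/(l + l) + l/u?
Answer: -4011933881/3679883352 ≈ -1.0902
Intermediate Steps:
d(G, a) = G/4
Z(u, l) = l/u + u/(2*l) (Z(u, l) = u/((2*l)) + l/u = u*(1/(2*l)) + l/u = u/(2*l) + l/u = l/u + u/(2*l))
(223768 + Z(166, d(27, 7)))/(-45376 - 159883) = (223768 + (((1/4)*27)/166 + (1/2)*166/((1/4)*27)))/(-45376 - 159883) = (223768 + ((27/4)*(1/166) + (1/2)*166/(27/4)))/(-205259) = (223768 + (27/664 + (1/2)*166*(4/27)))*(-1/205259) = (223768 + (27/664 + 332/27))*(-1/205259) = (223768 + 221177/17928)*(-1/205259) = (4011933881/17928)*(-1/205259) = -4011933881/3679883352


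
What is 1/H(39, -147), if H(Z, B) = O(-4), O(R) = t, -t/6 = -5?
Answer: 1/30 ≈ 0.033333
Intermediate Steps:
t = 30 (t = -6*(-5) = 30)
O(R) = 30
H(Z, B) = 30
1/H(39, -147) = 1/30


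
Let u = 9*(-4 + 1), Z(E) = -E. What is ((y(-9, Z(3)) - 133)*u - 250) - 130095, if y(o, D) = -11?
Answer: -126457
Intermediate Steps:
u = -27 (u = 9*(-3) = -27)
((y(-9, Z(3)) - 133)*u - 250) - 130095 = ((-11 - 133)*(-27) - 250) - 130095 = (-144*(-27) - 250) - 130095 = (3888 - 250) - 130095 = 3638 - 130095 = -126457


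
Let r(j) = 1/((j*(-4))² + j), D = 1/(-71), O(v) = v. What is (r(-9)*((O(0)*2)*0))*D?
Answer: 0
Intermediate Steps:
D = -1/71 ≈ -0.014085
r(j) = 1/(j + 16*j²) (r(j) = 1/((-4*j)² + j) = 1/(16*j² + j) = 1/(j + 16*j²))
(r(-9)*((O(0)*2)*0))*D = ((1/((-9)*(1 + 16*(-9))))*((0*2)*0))*(-1/71) = ((-1/(9*(1 - 144)))*(0*0))*(-1/71) = (-⅑/(-143)*0)*(-1/71) = (-⅑*(-1/143)*0)*(-1/71) = ((1/1287)*0)*(-1/71) = 0*(-1/71) = 0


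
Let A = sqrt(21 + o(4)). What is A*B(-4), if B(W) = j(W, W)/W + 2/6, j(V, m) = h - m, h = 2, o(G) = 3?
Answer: -7*sqrt(6)/3 ≈ -5.7155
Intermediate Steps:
j(V, m) = 2 - m
A = 2*sqrt(6) (A = sqrt(21 + 3) = sqrt(24) = 2*sqrt(6) ≈ 4.8990)
B(W) = 1/3 + (2 - W)/W (B(W) = (2 - W)/W + 2/6 = (2 - W)/W + 2*(1/6) = (2 - W)/W + 1/3 = 1/3 + (2 - W)/W)
A*B(-4) = (2*sqrt(6))*(-2/3 + 2/(-4)) = (2*sqrt(6))*(-2/3 + 2*(-1/4)) = (2*sqrt(6))*(-2/3 - 1/2) = (2*sqrt(6))*(-7/6) = -7*sqrt(6)/3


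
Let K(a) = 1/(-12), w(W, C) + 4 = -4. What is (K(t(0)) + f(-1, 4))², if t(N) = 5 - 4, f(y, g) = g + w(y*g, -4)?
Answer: 2401/144 ≈ 16.674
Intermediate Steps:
w(W, C) = -8 (w(W, C) = -4 - 4 = -8)
f(y, g) = -8 + g (f(y, g) = g - 8 = -8 + g)
t(N) = 1
K(a) = -1/12
(K(t(0)) + f(-1, 4))² = (-1/12 + (-8 + 4))² = (-1/12 - 4)² = (-49/12)² = 2401/144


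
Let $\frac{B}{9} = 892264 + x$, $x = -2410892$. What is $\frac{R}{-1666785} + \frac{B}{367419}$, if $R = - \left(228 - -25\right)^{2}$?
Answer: $- \frac{7585839738683}{204136159305} \approx -37.161$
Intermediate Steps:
$B = -13667652$ ($B = 9 \left(892264 - 2410892\right) = 9 \left(-1518628\right) = -13667652$)
$R = -64009$ ($R = - \left(228 + \left(-340 + 365\right)\right)^{2} = - \left(228 + 25\right)^{2} = - 253^{2} = \left(-1\right) 64009 = -64009$)
$\frac{R}{-1666785} + \frac{B}{367419} = - \frac{64009}{-1666785} - \frac{13667652}{367419} = \left(-64009\right) \left(- \frac{1}{1666785}\right) - \frac{4555884}{122473} = \frac{64009}{1666785} - \frac{4555884}{122473} = - \frac{7585839738683}{204136159305}$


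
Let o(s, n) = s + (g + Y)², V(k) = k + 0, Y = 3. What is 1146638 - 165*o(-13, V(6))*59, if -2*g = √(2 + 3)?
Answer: 4693637/4 + 29205*√5 ≈ 1.2387e+6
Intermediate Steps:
g = -√5/2 (g = -√(2 + 3)/2 = -√5/2 ≈ -1.1180)
V(k) = k
o(s, n) = s + (3 - √5/2)² (o(s, n) = s + (-√5/2 + 3)² = s + (3 - √5/2)²)
1146638 - 165*o(-13, V(6))*59 = 1146638 - 165*(41/4 - 13 - 3*√5)*59 = 1146638 - 165*(-11/4 - 3*√5)*59 = 1146638 - (-1815/4 - 495*√5)*59 = 1146638 - (-107085/4 - 29205*√5) = 1146638 + (107085/4 + 29205*√5) = 4693637/4 + 29205*√5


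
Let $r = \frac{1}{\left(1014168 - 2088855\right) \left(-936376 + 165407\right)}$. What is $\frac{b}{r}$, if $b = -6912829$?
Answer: $-5727626968340987787$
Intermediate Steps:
$r = \frac{1}{828550361703}$ ($r = \frac{1}{\left(-1074687\right) \left(-770969\right)} = \frac{1}{828550361703} \approx 1.2069 \cdot 10^{-12}$)
$\frac{b}{r} = - 6912829 \frac{1}{\frac{1}{828550361703}} = \left(-6912829\right) 828550361703 = -5727626968340987787$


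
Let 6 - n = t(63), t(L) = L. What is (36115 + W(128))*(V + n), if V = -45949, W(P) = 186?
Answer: -1670063806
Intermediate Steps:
n = -57 (n = 6 - 1*63 = 6 - 63 = -57)
(36115 + W(128))*(V + n) = (36115 + 186)*(-45949 - 57) = 36301*(-46006) = -1670063806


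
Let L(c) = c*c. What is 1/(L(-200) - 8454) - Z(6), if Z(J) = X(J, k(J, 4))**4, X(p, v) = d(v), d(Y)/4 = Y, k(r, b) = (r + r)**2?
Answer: -3472435860996095/31546 ≈ -1.1008e+11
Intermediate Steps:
k(r, b) = 4*r**2 (k(r, b) = (2*r)**2 = 4*r**2)
d(Y) = 4*Y
X(p, v) = 4*v
L(c) = c**2
Z(J) = 65536*J**8 (Z(J) = (4*(4*J**2))**4 = (16*J**2)**4 = 65536*J**8)
1/(L(-200) - 8454) - Z(6) = 1/((-200)**2 - 8454) - 65536*6**8 = 1/(40000 - 8454) - 65536*1679616 = 1/31546 - 1*110075314176 = 1/31546 - 110075314176 = -3472435860996095/31546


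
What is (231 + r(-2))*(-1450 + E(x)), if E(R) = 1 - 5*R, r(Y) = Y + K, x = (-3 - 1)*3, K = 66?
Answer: -409755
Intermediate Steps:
x = -12 (x = -4*3 = -12)
r(Y) = 66 + Y (r(Y) = Y + 66 = 66 + Y)
(231 + r(-2))*(-1450 + E(x)) = (231 + (66 - 2))*(-1450 + (1 - 5*(-12))) = (231 + 64)*(-1450 + (1 + 60)) = 295*(-1450 + 61) = 295*(-1389) = -409755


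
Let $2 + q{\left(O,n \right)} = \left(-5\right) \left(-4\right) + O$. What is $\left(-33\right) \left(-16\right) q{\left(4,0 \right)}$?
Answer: $11616$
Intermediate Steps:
$q{\left(O,n \right)} = 18 + O$ ($q{\left(O,n \right)} = -2 + \left(\left(-5\right) \left(-4\right) + O\right) = -2 + \left(20 + O\right) = 18 + O$)
$\left(-33\right) \left(-16\right) q{\left(4,0 \right)} = \left(-33\right) \left(-16\right) \left(18 + 4\right) = 528 \cdot 22 = 11616$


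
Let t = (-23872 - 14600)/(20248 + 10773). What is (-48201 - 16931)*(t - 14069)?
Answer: 28428354290572/31021 ≈ 9.1642e+8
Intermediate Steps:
t = -38472/31021 ≈ -1.2402
(-48201 - 16931)*(t - 14069) = (-48201 - 16931)*(-38472/31021 - 14069) = -65132*(-436472921/31021) = 28428354290572/31021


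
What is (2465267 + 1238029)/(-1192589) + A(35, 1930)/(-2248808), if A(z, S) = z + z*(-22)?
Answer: -8327125118253/2681903683912 ≈ -3.1049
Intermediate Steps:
A(z, S) = -21*z (A(z, S) = z - 22*z = -21*z)
(2465267 + 1238029)/(-1192589) + A(35, 1930)/(-2248808) = (2465267 + 1238029)/(-1192589) - 21*35/(-2248808) = 3703296*(-1/1192589) - 735*(-1/2248808) = -3703296/1192589 + 735/2248808 = -8327125118253/2681903683912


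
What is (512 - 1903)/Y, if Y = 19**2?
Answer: -1391/361 ≈ -3.8532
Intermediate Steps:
Y = 361
(512 - 1903)/Y = (512 - 1903)/361 = -1391*1/361 = -1391/361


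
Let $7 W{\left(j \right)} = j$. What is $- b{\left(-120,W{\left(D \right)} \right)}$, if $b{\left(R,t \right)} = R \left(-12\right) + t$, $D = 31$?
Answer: $- \frac{10111}{7} \approx -1444.4$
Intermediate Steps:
$W{\left(j \right)} = \frac{j}{7}$
$b{\left(R,t \right)} = t - 12 R$ ($b{\left(R,t \right)} = - 12 R + t = t - 12 R$)
$- b{\left(-120,W{\left(D \right)} \right)} = - (\frac{1}{7} \cdot 31 - -1440) = - (\frac{31}{7} + 1440) = \left(-1\right) \frac{10111}{7} = - \frac{10111}{7}$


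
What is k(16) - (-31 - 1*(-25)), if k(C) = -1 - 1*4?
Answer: 1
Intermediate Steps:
k(C) = -5 (k(C) = -1 - 4 = -5)
k(16) - (-31 - 1*(-25)) = -5 - (-31 - 1*(-25)) = -5 - (-31 + 25) = -5 - 1*(-6) = -5 + 6 = 1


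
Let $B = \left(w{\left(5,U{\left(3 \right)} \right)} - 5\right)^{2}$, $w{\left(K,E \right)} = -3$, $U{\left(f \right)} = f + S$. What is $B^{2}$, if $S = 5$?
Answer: $4096$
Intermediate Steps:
$U{\left(f \right)} = 5 + f$ ($U{\left(f \right)} = f + 5 = 5 + f$)
$B = 64$ ($B = \left(-3 - 5\right)^{2} = \left(-8\right)^{2} = 64$)
$B^{2} = 64^{2} = 4096$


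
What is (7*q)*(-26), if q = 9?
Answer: -1638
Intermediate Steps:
(7*q)*(-26) = (7*9)*(-26) = 63*(-26) = -1638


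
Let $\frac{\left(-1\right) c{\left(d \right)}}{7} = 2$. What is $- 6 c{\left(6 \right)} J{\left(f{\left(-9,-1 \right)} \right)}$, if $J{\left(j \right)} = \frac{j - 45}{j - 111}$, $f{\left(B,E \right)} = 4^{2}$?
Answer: $\frac{2436}{95} \approx 25.642$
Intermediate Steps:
$c{\left(d \right)} = -14$ ($c{\left(d \right)} = \left(-7\right) 2 = -14$)
$f{\left(B,E \right)} = 16$
$J{\left(j \right)} = \frac{-45 + j}{-111 + j}$
$- 6 c{\left(6 \right)} J{\left(f{\left(-9,-1 \right)} \right)} = \left(-6\right) \left(-14\right) \frac{-45 + 16}{-111 + 16} = 84 \frac{1}{-95} \left(-29\right) = 84 \left(\left(- \frac{1}{95}\right) \left(-29\right)\right) = 84 \cdot \frac{29}{95} = \frac{2436}{95}$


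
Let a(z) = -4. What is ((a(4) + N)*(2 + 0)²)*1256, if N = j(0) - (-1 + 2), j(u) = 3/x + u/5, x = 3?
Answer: -20096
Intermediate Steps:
j(u) = 1 + u/5 (j(u) = 3/3 + u/5 = 3*(⅓) + u*(⅕) = 1 + u/5)
N = 0 (N = (1 + (⅕)*0) - (-1 + 2) = (1 + 0) - 1*1 = 1 - 1 = 0)
((a(4) + N)*(2 + 0)²)*1256 = ((-4 + 0)*(2 + 0)²)*1256 = -4*2²*1256 = -4*4*1256 = -16*1256 = -20096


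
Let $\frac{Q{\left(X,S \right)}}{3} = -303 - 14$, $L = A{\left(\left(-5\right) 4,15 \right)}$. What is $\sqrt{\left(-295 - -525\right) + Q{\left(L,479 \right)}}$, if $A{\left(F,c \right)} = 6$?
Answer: $i \sqrt{721} \approx 26.851 i$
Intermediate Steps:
$L = 6$
$Q{\left(X,S \right)} = -951$ ($Q{\left(X,S \right)} = 3 \left(-303 - 14\right) = 3 \left(-317\right) = -951$)
$\sqrt{\left(-295 - -525\right) + Q{\left(L,479 \right)}} = \sqrt{\left(-295 - -525\right) - 951} = \sqrt{\left(-295 + 525\right) - 951} = \sqrt{230 - 951} = \sqrt{-721} = i \sqrt{721}$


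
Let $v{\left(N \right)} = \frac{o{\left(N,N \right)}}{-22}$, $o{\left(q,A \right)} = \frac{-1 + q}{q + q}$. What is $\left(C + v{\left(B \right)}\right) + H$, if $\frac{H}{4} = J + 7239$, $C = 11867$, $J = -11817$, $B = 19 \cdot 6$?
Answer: $- \frac{32328233}{5016} \approx -6445.0$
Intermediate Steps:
$B = 114$
$o{\left(q,A \right)} = \frac{-1 + q}{2 q}$
$v{\left(N \right)} = - \frac{-1 + N}{44 N}$ ($v{\left(N \right)} = \frac{\frac{1}{2} \frac{1}{N} \left(-1 + N\right)}{-22} = \frac{-1 + N}{2 N} \left(- \frac{1}{22}\right) = - \frac{-1 + N}{44 N}$)
$H = -18312$ ($H = 4 \left(-11817 + 7239\right) = 4 \left(-4578\right) = -18312$)
$\left(C + v{\left(B \right)}\right) + H = \left(11867 + \frac{1 - 114}{44 \cdot 114}\right) - 18312 = \left(11867 + \frac{1}{44} \cdot \frac{1}{114} \left(1 - 114\right)\right) - 18312 = \left(11867 + \frac{1}{44} \cdot \frac{1}{114} \left(-113\right)\right) - 18312 = \left(11867 - \frac{113}{5016}\right) - 18312 = \frac{59524759}{5016} - 18312 = - \frac{32328233}{5016}$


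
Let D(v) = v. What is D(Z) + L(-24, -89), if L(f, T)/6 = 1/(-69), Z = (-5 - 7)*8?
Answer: -2210/23 ≈ -96.087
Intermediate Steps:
Z = -96 (Z = -12*8 = -96)
L(f, T) = -2/23 (L(f, T) = 6/(-69) = 6*(-1/69) = -2/23)
D(Z) + L(-24, -89) = -96 - 2/23 = -2210/23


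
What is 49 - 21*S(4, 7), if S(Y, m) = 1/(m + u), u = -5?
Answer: 77/2 ≈ 38.500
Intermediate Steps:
S(Y, m) = 1/(-5 + m) (S(Y, m) = 1/(m - 5) = 1/(-5 + m))
49 - 21*S(4, 7) = 49 - 21/(-5 + 7) = 49 - 21/2 = 77/2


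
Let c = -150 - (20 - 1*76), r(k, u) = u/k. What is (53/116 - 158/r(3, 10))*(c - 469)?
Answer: 15328801/580 ≈ 26429.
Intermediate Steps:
c = -94 (c = -150 - (20 - 76) = -150 - 1*(-56) = -150 + 56 = -94)
(53/116 - 158/r(3, 10))*(c - 469) = (53/116 - 158/(10/3))*(-94 - 469) = (53*(1/116) - 158/(10*(1/3)))*(-563) = (53/116 - 158/10/3)*(-563) = (53/116 - 158*3/10)*(-563) = (53/116 - 237/5)*(-563) = -27227/580*(-563) = 15328801/580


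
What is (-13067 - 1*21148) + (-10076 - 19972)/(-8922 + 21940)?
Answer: -222720459/6509 ≈ -34217.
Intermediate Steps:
(-13067 - 1*21148) + (-10076 - 19972)/(-8922 + 21940) = (-13067 - 21148) - 30048/13018 = -34215 - 30048*1/13018 = -34215 - 15024/6509 = -222720459/6509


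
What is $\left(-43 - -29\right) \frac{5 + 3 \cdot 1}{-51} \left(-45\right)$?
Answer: $- \frac{1680}{17} \approx -98.823$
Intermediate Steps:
$\left(-43 - -29\right) \frac{5 + 3 \cdot 1}{-51} \left(-45\right) = \left(-43 + 29\right) \left(5 + 3\right) \left(- \frac{1}{51}\right) \left(-45\right) = - 14 \cdot 8 \left(- \frac{1}{51}\right) \left(-45\right) = \left(-14\right) \left(- \frac{8}{51}\right) \left(-45\right) = \frac{112}{51} \left(-45\right) = - \frac{1680}{17}$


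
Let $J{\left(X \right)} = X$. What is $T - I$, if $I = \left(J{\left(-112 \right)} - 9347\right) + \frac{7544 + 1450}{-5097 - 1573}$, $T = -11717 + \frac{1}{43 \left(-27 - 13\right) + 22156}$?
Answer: $- \frac{153799963453}{68154060} \approx -2256.7$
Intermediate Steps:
$T = - \frac{239448611}{20436}$ ($T = -11717 + \frac{1}{43 \left(-40\right) + 22156} = -11717 + \frac{1}{-1720 + 22156} = -11717 + \frac{1}{20436} = - \frac{239448611}{20436} \approx -11717.0$)
$I = - \frac{31550262}{3335}$ ($I = \left(-112 - 9347\right) + \frac{7544 + 1450}{-5097 - 1573} = -9459 + \frac{8994}{-6670} = -9459 + 8994 \left(- \frac{1}{6670}\right) = -9459 - \frac{4497}{3335} = - \frac{31550262}{3335} \approx -9460.3$)
$T - I = - \frac{239448611}{20436} - - \frac{31550262}{3335} = - \frac{239448611}{20436} + \frac{31550262}{3335} = - \frac{153799963453}{68154060}$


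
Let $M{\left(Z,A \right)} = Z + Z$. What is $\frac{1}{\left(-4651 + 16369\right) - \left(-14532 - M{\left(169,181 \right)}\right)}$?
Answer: $\frac{1}{26588} \approx 3.7611 \cdot 10^{-5}$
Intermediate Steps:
$M{\left(Z,A \right)} = 2 Z$
$\frac{1}{\left(-4651 + 16369\right) - \left(-14532 - M{\left(169,181 \right)}\right)} = \frac{1}{\left(-4651 + 16369\right) + \left(\left(2 \cdot 169 + 27269\right) - 12737\right)} = \frac{1}{11718 + \left(\left(338 + 27269\right) - 12737\right)} = \frac{1}{11718 + \left(27607 - 12737\right)} = \frac{1}{11718 + 14870} = \frac{1}{26588}$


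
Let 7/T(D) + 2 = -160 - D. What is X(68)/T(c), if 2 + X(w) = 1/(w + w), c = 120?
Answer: 38211/476 ≈ 80.275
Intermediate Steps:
X(w) = -2 + 1/(2*w) (X(w) = -2 + 1/(w + w) = -2 + 1/(2*w))
T(D) = 7/(-162 - D) (T(D) = 7/(-2 + (-160 - D)) = 7/(-162 - D))
X(68)/T(c) = (-2 + (½)/68)/((-7/(162 + 120))) = (-2 + (½)*(1/68))/((-7/282)) = (-2 + 1/136)/((-7*1/282)) = -271/(136*(-7/282)) = -271/136*(-282/7) = 38211/476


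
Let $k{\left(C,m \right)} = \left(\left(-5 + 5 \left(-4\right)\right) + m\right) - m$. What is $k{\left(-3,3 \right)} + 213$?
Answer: $188$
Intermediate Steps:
$k{\left(C,m \right)} = -25$ ($k{\left(C,m \right)} = \left(\left(-5 - 20\right) + m\right) - m = \left(-25 + m\right) - m = -25$)
$k{\left(-3,3 \right)} + 213 = -25 + 213 = 188$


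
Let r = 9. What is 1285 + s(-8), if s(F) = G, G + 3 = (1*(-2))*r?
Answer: 1264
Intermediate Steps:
G = -21 (G = -3 + (1*(-2))*9 = -3 - 2*9 = -3 - 18 = -21)
s(F) = -21
1285 + s(-8) = 1285 - 21 = 1264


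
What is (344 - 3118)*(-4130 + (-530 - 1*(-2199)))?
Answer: 6826814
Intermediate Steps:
(344 - 3118)*(-4130 + (-530 - 1*(-2199))) = -2774*(-4130 + (-530 + 2199)) = -2774*(-4130 + 1669) = -2774*(-2461) = 6826814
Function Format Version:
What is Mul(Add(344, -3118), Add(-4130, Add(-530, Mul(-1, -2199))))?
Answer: 6826814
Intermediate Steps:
Mul(Add(344, -3118), Add(-4130, Add(-530, Mul(-1, -2199)))) = Mul(-2774, Add(-4130, Add(-530, 2199))) = Mul(-2774, Add(-4130, 1669)) = Mul(-2774, -2461) = 6826814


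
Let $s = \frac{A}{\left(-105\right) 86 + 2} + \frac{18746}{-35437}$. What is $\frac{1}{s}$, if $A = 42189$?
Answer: $- \frac{319925236}{1664290481} \approx -0.19223$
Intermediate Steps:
$s = - \frac{1664290481}{319925236}$ ($s = \frac{42189}{\left(-105\right) 86 + 2} + \frac{18746}{-35437} = \frac{42189}{-9030 + 2} + 18746 \left(- \frac{1}{35437}\right) = \frac{42189}{-9028} - \frac{18746}{35437} = 42189 \left(- \frac{1}{9028}\right) - \frac{18746}{35437} = - \frac{42189}{9028} - \frac{18746}{35437} = - \frac{1664290481}{319925236} \approx -5.2021$)
$\frac{1}{s} = \frac{1}{- \frac{1664290481}{319925236}} = - \frac{319925236}{1664290481}$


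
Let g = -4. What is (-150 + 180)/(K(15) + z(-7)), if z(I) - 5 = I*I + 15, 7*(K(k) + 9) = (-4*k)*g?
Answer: 7/22 ≈ 0.31818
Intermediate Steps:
K(k) = -9 + 16*k/7 (K(k) = -9 + (-4*k*(-4))/7 = -9 + (16*k)/7 = -9 + 16*k/7)
z(I) = 20 + I² (z(I) = 5 + (I*I + 15) = 5 + (I² + 15) = 5 + (15 + I²) = 20 + I²)
(-150 + 180)/(K(15) + z(-7)) = (-150 + 180)/((-9 + (16/7)*15) + (20 + (-7)²)) = 30/((-9 + 240/7) + (20 + 49)) = 30/(177/7 + 69) = 30/(660/7) = 30*(7/660) = 7/22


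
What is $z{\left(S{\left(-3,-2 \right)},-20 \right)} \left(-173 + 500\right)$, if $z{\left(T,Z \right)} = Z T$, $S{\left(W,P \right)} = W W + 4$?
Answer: $-85020$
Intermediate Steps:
$S{\left(W,P \right)} = 4 + W^{2}$ ($S{\left(W,P \right)} = W^{2} + 4 = 4 + W^{2}$)
$z{\left(T,Z \right)} = T Z$
$z{\left(S{\left(-3,-2 \right)},-20 \right)} \left(-173 + 500\right) = \left(4 + \left(-3\right)^{2}\right) \left(-20\right) \left(-173 + 500\right) = \left(4 + 9\right) \left(-20\right) 327 = 13 \left(-20\right) 327 = \left(-260\right) 327 = -85020$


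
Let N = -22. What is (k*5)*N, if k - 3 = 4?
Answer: -770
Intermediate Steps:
k = 7 (k = 3 + 4 = 7)
(k*5)*N = (7*5)*(-22) = 35*(-22) = -770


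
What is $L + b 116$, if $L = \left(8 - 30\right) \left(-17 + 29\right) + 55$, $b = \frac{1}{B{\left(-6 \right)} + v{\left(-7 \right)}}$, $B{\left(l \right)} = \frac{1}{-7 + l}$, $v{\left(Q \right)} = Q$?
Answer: $- \frac{5184}{23} \approx -225.39$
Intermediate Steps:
$b = - \frac{13}{92}$ ($b = \frac{1}{\frac{1}{-7 - 6} - 7} = \frac{1}{\frac{1}{-13} - 7} = \frac{1}{- \frac{1}{13} - 7} = \frac{1}{- \frac{92}{13}} = - \frac{13}{92} \approx -0.1413$)
$L = -209$ ($L = \left(-22\right) 12 + 55 = -264 + 55 = -209$)
$L + b 116 = -209 - \frac{377}{23} = - \frac{5184}{23}$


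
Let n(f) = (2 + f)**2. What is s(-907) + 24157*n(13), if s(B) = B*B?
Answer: 6257974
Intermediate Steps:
s(B) = B**2
s(-907) + 24157*n(13) = (-907)**2 + 24157*(2 + 13)**2 = 822649 + 24157*15**2 = 822649 + 24157*225 = 822649 + 5435325 = 6257974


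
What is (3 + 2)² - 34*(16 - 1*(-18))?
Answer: -1131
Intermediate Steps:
(3 + 2)² - 34*(16 - 1*(-18)) = 5² - 34*(16 + 18) = 25 - 34*34 = 25 - 1156 = -1131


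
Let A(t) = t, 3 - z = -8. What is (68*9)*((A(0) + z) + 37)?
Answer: 29376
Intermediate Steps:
z = 11 (z = 3 - 1*(-8) = 3 + 8 = 11)
(68*9)*((A(0) + z) + 37) = (68*9)*((0 + 11) + 37) = 612*(11 + 37) = 612*48 = 29376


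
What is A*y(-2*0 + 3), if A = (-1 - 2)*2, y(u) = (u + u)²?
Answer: -216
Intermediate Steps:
y(u) = 4*u² (y(u) = (2*u)² = 4*u²)
A = -6 (A = -3*2 = -6)
A*y(-2*0 + 3) = -24*(-2*0 + 3)² = -24*(0 + 3)² = -24*3² = -24*9 = -6*36 = -216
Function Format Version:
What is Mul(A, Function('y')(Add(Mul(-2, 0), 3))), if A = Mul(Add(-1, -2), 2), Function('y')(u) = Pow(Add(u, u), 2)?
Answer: -216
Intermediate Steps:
Function('y')(u) = Mul(4, Pow(u, 2)) (Function('y')(u) = Pow(Mul(2, u), 2) = Mul(4, Pow(u, 2)))
A = -6 (A = Mul(-3, 2) = -6)
Mul(A, Function('y')(Add(Mul(-2, 0), 3))) = Mul(-6, Mul(4, Pow(Add(Mul(-2, 0), 3), 2))) = Mul(-6, Mul(4, Pow(Add(0, 3), 2))) = Mul(-6, Mul(4, Pow(3, 2))) = Mul(-6, Mul(4, 9)) = Mul(-6, 36) = -216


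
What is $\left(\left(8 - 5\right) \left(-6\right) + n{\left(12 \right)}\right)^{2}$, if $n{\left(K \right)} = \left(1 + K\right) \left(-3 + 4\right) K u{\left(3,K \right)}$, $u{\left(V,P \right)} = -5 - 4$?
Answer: $2022084$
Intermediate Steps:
$u{\left(V,P \right)} = -9$ ($u{\left(V,P \right)} = -5 - 4 = -9$)
$n{\left(K \right)} = - 9 K \left(1 + K\right)$ ($n{\left(K \right)} = \left(1 + K\right) \left(-3 + 4\right) K \left(-9\right) = \left(1 + K\right) 1 K \left(-9\right) = \left(1 + K\right) K \left(-9\right) = K \left(1 + K\right) \left(-9\right) = - 9 K \left(1 + K\right)$)
$\left(\left(8 - 5\right) \left(-6\right) + n{\left(12 \right)}\right)^{2} = \left(\left(8 - 5\right) \left(-6\right) - 108 \left(1 + 12\right)\right)^{2} = \left(3 \left(-6\right) - 108 \cdot 13\right)^{2} = \left(-18 - 1404\right)^{2} = \left(-1422\right)^{2} = 2022084$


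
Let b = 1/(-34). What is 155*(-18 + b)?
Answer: -95015/34 ≈ -2794.6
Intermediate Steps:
b = -1/34 ≈ -0.029412
155*(-18 + b) = 155*(-18 - 1/34) = 155*(-613/34) = -95015/34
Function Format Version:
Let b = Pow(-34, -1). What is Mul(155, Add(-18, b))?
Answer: Rational(-95015, 34) ≈ -2794.6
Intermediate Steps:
b = Rational(-1, 34) ≈ -0.029412
Mul(155, Add(-18, b)) = Mul(155, Add(-18, Rational(-1, 34))) = Mul(155, Rational(-613, 34)) = Rational(-95015, 34)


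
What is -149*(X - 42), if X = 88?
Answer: -6854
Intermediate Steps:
-149*(X - 42) = -149*(88 - 42) = -149*46 = -6854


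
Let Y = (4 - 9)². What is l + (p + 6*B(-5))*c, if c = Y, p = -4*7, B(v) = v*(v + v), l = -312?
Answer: 6488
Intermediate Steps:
B(v) = 2*v² (B(v) = v*(2*v) = 2*v²)
p = -28
Y = 25 (Y = (-5)² = 25)
c = 25
l + (p + 6*B(-5))*c = -312 + (-28 + 6*(2*(-5)²))*25 = -312 + (-28 + 6*(2*25))*25 = -312 + (-28 + 6*50)*25 = -312 + (-28 + 300)*25 = -312 + 272*25 = -312 + 6800 = 6488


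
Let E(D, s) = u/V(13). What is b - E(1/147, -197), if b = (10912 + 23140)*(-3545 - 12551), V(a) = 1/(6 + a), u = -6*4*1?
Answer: -548100536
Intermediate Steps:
u = -24 (u = -24*1 = -24)
E(D, s) = -456 (E(D, s) = -24/(1/(6 + 13)) = -24/(1/19) = -24/1/19 = -24*19 = -456)
b = -548100992 (b = 34052*(-16096) = -548100992)
b - E(1/147, -197) = -548100992 - 1*(-456) = -548100992 + 456 = -548100536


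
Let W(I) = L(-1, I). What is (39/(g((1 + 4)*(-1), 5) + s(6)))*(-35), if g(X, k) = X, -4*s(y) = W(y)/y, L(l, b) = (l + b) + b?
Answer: 32760/131 ≈ 250.08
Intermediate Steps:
L(l, b) = l + 2*b (L(l, b) = (b + l) + b = l + 2*b)
W(I) = -1 + 2*I
s(y) = -(-1 + 2*y)/(4*y)
(39/(g((1 + 4)*(-1), 5) + s(6)))*(-35) = (39/((1 + 4)*(-1) + (1/4)*(1 - 2*6)/6))*(-35) = (39/(5*(-1) + (1/4)*(1/6)*(1 - 12)))*(-35) = (39/(-5 + (1/4)*(1/6)*(-11)))*(-35) = (39/(-5 - 11/24))*(-35) = (39/(-131/24))*(-35) = (39*(-24/131))*(-35) = -936/131*(-35) = 32760/131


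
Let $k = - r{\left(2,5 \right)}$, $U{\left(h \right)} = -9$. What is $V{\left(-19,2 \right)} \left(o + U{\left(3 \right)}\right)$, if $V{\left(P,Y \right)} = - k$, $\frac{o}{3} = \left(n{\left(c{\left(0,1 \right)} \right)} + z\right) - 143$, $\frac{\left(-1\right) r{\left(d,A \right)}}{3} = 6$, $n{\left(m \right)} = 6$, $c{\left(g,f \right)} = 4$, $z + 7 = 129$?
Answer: $972$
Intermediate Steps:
$z = 122$ ($z = -7 + 129 = 122$)
$r{\left(d,A \right)} = -18$ ($r{\left(d,A \right)} = \left(-3\right) 6 = -18$)
$k = 18$ ($k = \left(-1\right) \left(-18\right) = 18$)
$o = -45$ ($o = 3 \left(\left(6 + 122\right) - 143\right) = 3 \left(128 - 143\right) = 3 \left(-15\right) = -45$)
$V{\left(P,Y \right)} = -18$ ($V{\left(P,Y \right)} = \left(-1\right) 18 = -18$)
$V{\left(-19,2 \right)} \left(o + U{\left(3 \right)}\right) = - 18 \left(-45 - 9\right) = \left(-18\right) \left(-54\right) = 972$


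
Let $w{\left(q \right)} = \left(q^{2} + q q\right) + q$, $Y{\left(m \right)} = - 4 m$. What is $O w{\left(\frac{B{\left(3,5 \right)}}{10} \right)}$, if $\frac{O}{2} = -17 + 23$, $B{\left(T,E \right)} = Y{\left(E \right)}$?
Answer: $72$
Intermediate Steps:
$B{\left(T,E \right)} = - 4 E$
$w{\left(q \right)} = q + 2 q^{2}$ ($w{\left(q \right)} = \left(q^{2} + q^{2}\right) + q = 2 q^{2} + q = q + 2 q^{2}$)
$O = 12$ ($O = 2 \left(-17 + 23\right) = 2 \cdot 6 = 12$)
$O w{\left(\frac{B{\left(3,5 \right)}}{10} \right)} = 12 \frac{\left(-4\right) 5}{10} \left(1 + 2 \frac{\left(-4\right) 5}{10}\right) = 12 \left(-20\right) \frac{1}{10} \left(1 + 2 \left(\left(-20\right) \frac{1}{10}\right)\right) = 12 \left(- 2 \left(1 + 2 \left(-2\right)\right)\right) = 12 \left(- 2 \left(1 - 4\right)\right) = 12 \left(\left(-2\right) \left(-3\right)\right) = 12 \cdot 6 = 72$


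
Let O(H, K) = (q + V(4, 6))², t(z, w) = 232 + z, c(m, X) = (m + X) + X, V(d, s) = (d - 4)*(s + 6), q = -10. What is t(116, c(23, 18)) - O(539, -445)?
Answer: 248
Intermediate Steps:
V(d, s) = (-4 + d)*(6 + s)
c(m, X) = m + 2*X (c(m, X) = (X + m) + X = m + 2*X)
O(H, K) = 100 (O(H, K) = (-10 + (-24 - 4*6 + 6*4 + 4*6))² = (-10 + (-24 - 24 + 24 + 24))² = (-10 + 0)² = (-10)² = 100)
t(116, c(23, 18)) - O(539, -445) = (232 + 116) - 1*100 = 348 - 100 = 248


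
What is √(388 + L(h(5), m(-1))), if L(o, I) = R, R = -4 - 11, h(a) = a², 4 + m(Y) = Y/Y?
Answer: √373 ≈ 19.313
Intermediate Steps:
m(Y) = -3 (m(Y) = -4 + Y/Y = -4 + 1 = -3)
R = -15
L(o, I) = -15
√(388 + L(h(5), m(-1))) = √(388 - 15) = √373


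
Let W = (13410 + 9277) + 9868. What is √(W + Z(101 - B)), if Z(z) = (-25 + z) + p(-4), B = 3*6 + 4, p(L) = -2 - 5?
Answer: √32602 ≈ 180.56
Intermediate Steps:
p(L) = -7
W = 32555 (W = 22687 + 9868 = 32555)
B = 22 (B = 18 + 4 = 22)
Z(z) = -32 + z (Z(z) = (-25 + z) - 7 = -32 + z)
√(W + Z(101 - B)) = √(32555 + (-32 + (101 - 1*22))) = √(32555 + (-32 + (101 - 22))) = √(32555 + (-32 + 79)) = √(32555 + 47) = √32602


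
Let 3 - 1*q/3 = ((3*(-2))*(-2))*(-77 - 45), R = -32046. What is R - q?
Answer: -36447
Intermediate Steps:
q = 4401 (q = 9 - 3*(3*(-2))*(-2)*(-77 - 45) = 9 - 3*(-6*(-2))*(-122) = 9 - 36*(-122) = 9 - 3*(-1464) = 9 + 4392 = 4401)
R - q = -32046 - 1*4401 = -32046 - 4401 = -36447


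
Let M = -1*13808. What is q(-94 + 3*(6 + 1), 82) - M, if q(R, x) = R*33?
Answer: 11399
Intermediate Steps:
M = -13808
q(R, x) = 33*R
q(-94 + 3*(6 + 1), 82) - M = 33*(-94 + 3*(6 + 1)) - 1*(-13808) = 33*(-94 + 3*7) + 13808 = 33*(-94 + 21) + 13808 = 33*(-73) + 13808 = -2409 + 13808 = 11399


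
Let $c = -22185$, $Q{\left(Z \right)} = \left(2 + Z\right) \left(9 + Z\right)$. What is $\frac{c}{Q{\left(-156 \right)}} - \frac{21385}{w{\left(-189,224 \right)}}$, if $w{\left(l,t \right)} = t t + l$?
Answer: $- \frac{75860725}{53885986} \approx -1.4078$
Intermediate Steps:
$w{\left(l,t \right)} = l + t^{2}$ ($w{\left(l,t \right)} = t^{2} + l = l + t^{2}$)
$\frac{c}{Q{\left(-156 \right)}} - \frac{21385}{w{\left(-189,224 \right)}} = - \frac{22185}{18 + \left(-156\right)^{2} + 11 \left(-156\right)} - \frac{21385}{-189 + 224^{2}} = - \frac{22185}{18 + 24336 - 1716} - \frac{21385}{-189 + 50176} = - \frac{22185}{22638} - \frac{21385}{49987} = \left(-22185\right) \frac{1}{22638} - \frac{3055}{7141} = - \frac{7395}{7546} - \frac{3055}{7141} = - \frac{75860725}{53885986}$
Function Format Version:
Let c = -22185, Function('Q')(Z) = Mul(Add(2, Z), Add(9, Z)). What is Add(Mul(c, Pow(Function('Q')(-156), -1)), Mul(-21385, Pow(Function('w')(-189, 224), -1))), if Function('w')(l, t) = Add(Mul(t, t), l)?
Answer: Rational(-75860725, 53885986) ≈ -1.4078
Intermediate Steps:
Function('w')(l, t) = Add(l, Pow(t, 2)) (Function('w')(l, t) = Add(Pow(t, 2), l) = Add(l, Pow(t, 2)))
Add(Mul(c, Pow(Function('Q')(-156), -1)), Mul(-21385, Pow(Function('w')(-189, 224), -1))) = Add(Mul(-22185, Pow(Add(18, Pow(-156, 2), Mul(11, -156)), -1)), Mul(-21385, Pow(Add(-189, Pow(224, 2)), -1))) = Add(Mul(-22185, Pow(Add(18, 24336, -1716), -1)), Mul(-21385, Pow(Add(-189, 50176), -1))) = Add(Mul(-22185, Pow(22638, -1)), Mul(-21385, Pow(49987, -1))) = Add(Mul(-22185, Rational(1, 22638)), Mul(-21385, Rational(1, 49987))) = Add(Rational(-7395, 7546), Rational(-3055, 7141)) = Rational(-75860725, 53885986)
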